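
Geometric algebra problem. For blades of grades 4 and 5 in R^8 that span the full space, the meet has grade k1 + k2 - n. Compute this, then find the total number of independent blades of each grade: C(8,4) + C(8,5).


Meet grade = grade(A) + grade(B) - n
= 4 + 5 - 8 = 1
C(8,4) = 70
C(8,5) = 56
dim_A + dim_B = 70 + 56 = 126


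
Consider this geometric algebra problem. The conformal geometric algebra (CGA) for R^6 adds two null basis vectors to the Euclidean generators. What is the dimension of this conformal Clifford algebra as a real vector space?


The conformal model of R^6 uses Cl(7,1): the 6 Euclidean generators plus two extra orthogonal generators e+ (e+^2 = +1) and e- (e-^2 = -1), from which the null vectors e0, einf are built.
Number of generators m = 6 + 2 = 8.
dim Cl(p,q) = 2^m = 2^8 = 256


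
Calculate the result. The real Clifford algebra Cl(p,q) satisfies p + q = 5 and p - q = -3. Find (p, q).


We need p + q = 5 and p - q = -3.
Adding: 2p = 5 + (-3) = 2, so p = 1.
Then q = 5 - 1 = 4.
(p, q) = (1, 4)


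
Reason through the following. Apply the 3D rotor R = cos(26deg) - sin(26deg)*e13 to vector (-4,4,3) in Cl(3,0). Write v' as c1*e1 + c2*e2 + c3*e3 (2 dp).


Rotor R = cos(26deg) - sin(26deg)*e13
Rotation angle theta = 2 * 26 = 52 degrees in the e13 plane (e1 -> e3).
The component perpendicular to the plane (e2) is invariant: v'_2 = v2 = 4.00
cos(52deg) = 0.6157, sin(52deg) = 0.7880
v'_1 = v1*cos(theta) - v3*sin(theta) = -4*0.6157 - 3*0.7880 = -4.83
v'_3 = v1*sin(theta) + v3*cos(theta) = -4*0.7880 + 3*0.6157 = -1.31
v' = -4.83*e1 + 4.00*e2 - 1.31*e3


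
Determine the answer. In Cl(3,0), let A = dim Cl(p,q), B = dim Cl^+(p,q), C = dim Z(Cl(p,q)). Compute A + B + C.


n = 3 + 0 = 3
Total dim = 2^3 = 8
Even subalgebra dim = 2^2 = 4
n is odd, so center dim = 2
Sum = 8 + 4 + 2 = 14


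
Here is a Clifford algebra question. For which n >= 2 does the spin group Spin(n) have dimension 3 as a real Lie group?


dim Spin(n) = dim so(n) = n(n-1)/2.
Solve n(n-1)/2 = 3, i.e. n^2 - n - 6 = 0.
Discriminant = 1 + 8*3 = 25
n = (1 + sqrt(25))/2 = (1 + 5)/2 = 3


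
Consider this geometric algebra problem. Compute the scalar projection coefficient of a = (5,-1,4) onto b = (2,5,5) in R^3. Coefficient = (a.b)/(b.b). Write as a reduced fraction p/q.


Projection coefficient = (a . b) / (b . b)
a . b = 5*2 + (-1)*5 + 4*5
= 10 + (-5) + 20 = 25
b . b = 2^2 + 5^2 + 5^2
= 4 + 25 + 25 = 54
Coefficient = 25/54
In lowest terms: 25/54


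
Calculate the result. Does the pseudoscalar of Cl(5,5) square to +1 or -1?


The pseudoscalar I = e1...e_n (product of all n generators) of Cl(p,q) satisfies I^2 = (-1)^(q + n(n-1)/2).
p = 5, q = 5, n = p + q = 10
n(n-1)/2 = 10 * 9 / 2 = 45
Exponent = q + n(n-1)/2 = 5 + 45 = 50
I^2 = (-1)^50 = +1


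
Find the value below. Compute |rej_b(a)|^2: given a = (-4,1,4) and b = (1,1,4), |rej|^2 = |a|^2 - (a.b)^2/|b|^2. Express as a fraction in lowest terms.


|a|^2 = (-4)^2 + 1^2 + 4^2 = 33
|b|^2 = 1^2 + 1^2 + 4^2 = 18
a . b = (-4)*1 + 1*1 + 4*4 = 13
(a.b)^2 = 13^2 = 169
|rej|^2 = 33 - 169/18
= (594 - 169)/18
= 425/18
In lowest terms: 425/18


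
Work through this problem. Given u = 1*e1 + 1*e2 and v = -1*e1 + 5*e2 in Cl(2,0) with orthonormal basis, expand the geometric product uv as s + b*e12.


Expand: (1*e1 + 1*e2)(-1*e1 + 5*e2)
= 1*(-1)*e1e1 + 1*5*e1e2 + 1*(-1)*e2e1 + 1*5*e2e2
Using e1^2 = e2^2 = 1, e2e1 = -e1e2:
Scalar part s = 1*(-1) + 1*5 = -1 + 5 = 4
Bivector part b = 1*5 - 1*(-1) = 5 - (-1) = 6
uv = 4 + 6*e12


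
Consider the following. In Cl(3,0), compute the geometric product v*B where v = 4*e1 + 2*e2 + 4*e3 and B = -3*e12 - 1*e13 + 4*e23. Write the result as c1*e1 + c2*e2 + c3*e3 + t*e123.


vB has grade-1 (vector) and grade-3 (trivector) parts: vB = (v _| B) + (v ^ B).
Vector part <vB>_1:
  e1: -v2*b12 - v3*b13 = -(2)*(-3) - (4)*(-1) = 10
  e2: v1*b12 - v3*b23 = (4)*(-3) - (4)*(4) = -28
  e3: v1*b13 + v2*b23 = (4)*(-1) + (2)*(4) = 4
Trivector part <vB>_3:
  e123: v1*b23 - v2*b13 + v3*b12 = (4)*(4) - (2)*(-1) + (4)*(-3) = 6
vB = 10*e1 - 28*e2 + 4*e3 + 6*e123


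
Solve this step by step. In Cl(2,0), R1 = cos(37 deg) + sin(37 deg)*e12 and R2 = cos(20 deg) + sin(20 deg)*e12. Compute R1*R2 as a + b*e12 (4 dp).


Same-plane rotors commute and their half-angles add:
R1*R2 = cos(a1 + a2) + sin(a1 + a2)*e12.
a1 + a2 = 37 + 20 = 57 deg
cos(57 deg) = 0.5446
sin(57 deg) = 0.8387
R1*R2 = 0.5446 + 0.8387*e12


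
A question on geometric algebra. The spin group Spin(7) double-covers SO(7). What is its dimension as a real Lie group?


Spin(n) double-covers SO(n); both have Lie algebra so(n) of dimension n(n-1)/2.
n = 7
n(n-1) = 7 * 6 = 42
dim Spin(7) = 42/2 = 21


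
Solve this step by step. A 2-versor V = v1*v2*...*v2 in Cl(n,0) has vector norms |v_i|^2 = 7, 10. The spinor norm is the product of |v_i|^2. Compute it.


Spinor norm N(V) = |v1|^2 * |v2|^2 * ... * |v2|^2
= 7 * 10
Running product: 7, 70
N(V) = 70


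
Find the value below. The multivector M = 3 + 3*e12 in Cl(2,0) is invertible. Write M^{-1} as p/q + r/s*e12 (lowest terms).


M = 3 + 3*e12, where e12^2 = -1.
Since M commutes with its reverse ~M = a - b*e12, M * ~M = a^2 - b^2*e12^2 = a^2 + b^2.
So M^{-1} = ~M / (a^2 + b^2) = (a - b*e12)/(a^2 + b^2).
a^2 + b^2 = 9 + 9 = 18
Scalar part = 3/18 = 1/6
Bivector coeff = -3/18 = -1/6
M^{-1} = 1/6 - 1/6*e12


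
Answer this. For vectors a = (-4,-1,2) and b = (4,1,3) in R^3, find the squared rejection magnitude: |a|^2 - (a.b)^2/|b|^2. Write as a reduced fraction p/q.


|a|^2 = (-4)^2 + (-1)^2 + 2^2 = 21
|b|^2 = 4^2 + 1^2 + 3^2 = 26
a . b = (-4)*4 + (-1)*1 + 2*3 = -11
(a.b)^2 = (-11)^2 = 121
|rej|^2 = 21 - 121/26
= (546 - 121)/26
= 425/26
In lowest terms: 425/26


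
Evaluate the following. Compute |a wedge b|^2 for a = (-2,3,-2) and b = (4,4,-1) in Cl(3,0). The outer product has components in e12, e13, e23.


a wedge b = (a1*b2 - a2*b1)*e12 + (a1*b3 - a3*b1)*e13 + (a2*b3 - a3*b2)*e23
e12 coeff: (-2)*4 - 3*4 = -8 - 12 = -20
e13 coeff: (-2)*(-1) - (-2)*4 = 2 - (-8) = 10
e23 coeff: 3*(-1) - (-2)*4 = -3 - (-8) = 5
|a wedge b|^2 = (-20)^2 + 10^2 + 5^2
= 400 + 100 + 25
= 525


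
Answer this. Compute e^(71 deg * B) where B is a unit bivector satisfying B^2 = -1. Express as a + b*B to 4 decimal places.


For a unit bivector B with B^2 = -1, the exponential series gives
e^(theta*B) = cos(theta) + sin(theta)*B (the GA analogue of Euler's formula).
theta = 71 degrees = 1.239184 rad
cos(71 deg) = 0.3256
sin(71 deg) = 0.9455
exp(theta*B) = 0.3256 + 0.9455*B


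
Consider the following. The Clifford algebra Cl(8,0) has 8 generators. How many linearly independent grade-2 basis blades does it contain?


Number of grade-k basis blades in Cl(p,q) with n = p + q is C(n, k).
n = 8 + 0 = 8
C(8, 2) = 8! / (2! * 6!)
= 40320 / (2 * 720)
= 28


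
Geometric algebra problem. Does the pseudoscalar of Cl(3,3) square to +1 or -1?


The pseudoscalar I = e1...e_n (product of all n generators) of Cl(p,q) satisfies I^2 = (-1)^(q + n(n-1)/2).
p = 3, q = 3, n = p + q = 6
n(n-1)/2 = 6 * 5 / 2 = 15
Exponent = q + n(n-1)/2 = 3 + 15 = 18
I^2 = (-1)^18 = +1


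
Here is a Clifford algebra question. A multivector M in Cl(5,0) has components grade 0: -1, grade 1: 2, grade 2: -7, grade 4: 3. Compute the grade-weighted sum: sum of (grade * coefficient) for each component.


Grade-weighted sum = sum of grade_k * coefficient_k
0*(-1) = 0
1*2 = 2
2*(-7) = -14
4*3 = 12
Total = 0 + 2 + (-14) + 12 = 0


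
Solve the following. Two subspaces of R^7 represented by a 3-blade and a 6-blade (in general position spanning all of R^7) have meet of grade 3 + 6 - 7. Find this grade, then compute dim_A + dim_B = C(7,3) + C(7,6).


Meet grade = grade(A) + grade(B) - n
= 3 + 6 - 7 = 2
C(7,3) = 35
C(7,6) = 7
dim_A + dim_B = 35 + 7 = 42


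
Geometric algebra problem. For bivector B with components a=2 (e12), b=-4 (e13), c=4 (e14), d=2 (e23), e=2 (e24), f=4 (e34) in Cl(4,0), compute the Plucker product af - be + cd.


Plucker relation: af - be + cd
a*f = 2*4 = 8
b*e = (-4)*2 = -8
c*d = 4*2 = 8
af - be + cd = 8 - (-8) + 8
= 24


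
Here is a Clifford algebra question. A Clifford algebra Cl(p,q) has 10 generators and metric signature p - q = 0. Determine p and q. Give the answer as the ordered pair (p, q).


We need p + q = 10 and p - q = 0.
Adding: 2p = 10 + 0 = 10, so p = 5.
Then q = 10 - 5 = 5.
(p, q) = (5, 5)


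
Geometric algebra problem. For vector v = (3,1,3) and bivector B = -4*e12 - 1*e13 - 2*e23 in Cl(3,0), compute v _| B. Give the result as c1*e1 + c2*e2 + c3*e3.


Left contraction v _| B = <vB>_1 (grade-1 part of the geometric product vB).
Using e1_|e12 = e2, e2_|e12 = -e1, e1_|e13 = e3, e3_|e13 = -e1, e2_|e23 = e3, e3_|e23 = -e2:
e1 coeff: -v2*b12 - v3*b13 = -(1)*(-4) - (3)*(-1) = 7
e2 coeff: v1*b12 - v3*b23 = (3)*(-4) - (3)*(-2) = -6
e3 coeff: v1*b13 + v2*b23 = (3)*(-1) + (1)*(-2) = -5
v _| B = 7*e1 - 6*e2 - 5*e3


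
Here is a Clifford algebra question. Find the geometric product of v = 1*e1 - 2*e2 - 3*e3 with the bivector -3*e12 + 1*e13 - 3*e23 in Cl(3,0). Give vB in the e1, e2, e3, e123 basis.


vB has grade-1 (vector) and grade-3 (trivector) parts: vB = (v _| B) + (v ^ B).
Vector part <vB>_1:
  e1: -v2*b12 - v3*b13 = -(-2)*(-3) - (-3)*(1) = -3
  e2: v1*b12 - v3*b23 = (1)*(-3) - (-3)*(-3) = -12
  e3: v1*b13 + v2*b23 = (1)*(1) + (-2)*(-3) = 7
Trivector part <vB>_3:
  e123: v1*b23 - v2*b13 + v3*b12 = (1)*(-3) - (-2)*(1) + (-3)*(-3) = 8
vB = -3*e1 - 12*e2 + 7*e3 + 8*e123


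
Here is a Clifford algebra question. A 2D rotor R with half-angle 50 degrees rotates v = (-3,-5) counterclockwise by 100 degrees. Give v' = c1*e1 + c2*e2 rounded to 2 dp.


Rotor R = cos(50deg) - sin(50deg)*e12
Rotation angle theta = 2 * 50 = 100 degrees
v' = R*v*~R rotates v by theta.
cos(100deg) = -0.1736, sin(100deg) = 0.9848
v'_1 = -3*cos(100deg) - (-5)*sin(100deg)
= -3*(-0.1736) - (-5)*0.9848
= 5.44
v'_2 = -3*sin(100deg) + (-5)*cos(100deg)
= -3*0.9848 + (-5)*(-0.1736)
= -2.09
v' = 5.44*e1 - 2.09*e2


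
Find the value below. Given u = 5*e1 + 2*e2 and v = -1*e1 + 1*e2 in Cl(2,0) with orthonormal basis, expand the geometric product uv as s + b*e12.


Expand: (5*e1 + 2*e2)(-1*e1 + 1*e2)
= 5*(-1)*e1e1 + 5*1*e1e2 + 2*(-1)*e2e1 + 2*1*e2e2
Using e1^2 = e2^2 = 1, e2e1 = -e1e2:
Scalar part s = 5*(-1) + 2*1 = -5 + 2 = -3
Bivector part b = 5*1 - 2*(-1) = 5 - (-2) = 7
uv = -3 + 7*e12


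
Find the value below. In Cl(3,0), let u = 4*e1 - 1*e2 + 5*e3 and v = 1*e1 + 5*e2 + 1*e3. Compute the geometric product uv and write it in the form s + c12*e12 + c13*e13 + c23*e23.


In Cl(3,0): e_i^2 = 1, e_ie_j = -e_je_i for i != j.
Scalar part = u . v = 4*1 + (-1)*5 + 5*1
= 4 + (-5) + 5 = 4
e12 coeff = 4*5 - (-1)*1 = 20 - (-1) = 21
e13 coeff = 4*1 - 5*1 = 4 - 5 = -1
e23 coeff = (-1)*1 - 5*5 = -1 - 25 = -26
uv = 4 + 21*e12 - 1*e13 - 26*e23


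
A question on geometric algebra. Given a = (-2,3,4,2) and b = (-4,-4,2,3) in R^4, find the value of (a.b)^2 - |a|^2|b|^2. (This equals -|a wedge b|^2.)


a . b = (-2)*(-4) + 3*(-4) + 4*2 + 2*3
= 8 + (-12) + 8 + 6 = 10
|a|^2 = (-2)^2 + 3^2 + 4^2 + 2^2 = 33
|b|^2 = (-4)^2 + (-4)^2 + 2^2 + 3^2 = 45
(a.b)^2 = 10^2 = 100
|a|^2 * |b|^2 = 33 * 45 = 1485
Result = 100 - 1485 = -1385


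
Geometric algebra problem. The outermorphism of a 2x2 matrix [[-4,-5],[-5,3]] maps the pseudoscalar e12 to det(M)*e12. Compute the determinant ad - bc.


The outermorphism of a linear map f sends e1^e2 to f(e1)^f(e2).
f(e1) = -4*e1 - 5*e2
f(e2) = -5*e1 + 3*e2
f(e1) ^ f(e2) = (-4*e1 - 5*e2) ^ (-5*e1 + 3*e2)
= (-4)*3*e12 + (-5)*(-5)*e21
= (-12 - 25)*e12
= -37*e12
Coefficient = -37


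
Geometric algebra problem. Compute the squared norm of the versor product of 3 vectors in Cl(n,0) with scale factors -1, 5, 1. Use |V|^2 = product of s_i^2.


Each vector v_i has |v_i|^2 = s_i^2
Squared scales: (-1)^2 = 1, 5^2 = 25, 1^2 = 1
|V|^2 = 1 * 25 * 1
= 25


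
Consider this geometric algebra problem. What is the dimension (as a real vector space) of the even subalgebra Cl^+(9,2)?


Even subalgebra dimension = 2^(n-1)
n = 9 + 2 = 11
2^(11 - 1) = 2^10 = 1024
Verification: sum of C(11,k) for even k = 1 + 55 + 330 + 462 + 165 + 11 = 1024
Result = 1024


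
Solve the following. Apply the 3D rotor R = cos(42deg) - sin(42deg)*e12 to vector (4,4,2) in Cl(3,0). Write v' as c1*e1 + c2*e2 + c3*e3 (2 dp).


Rotor R = cos(42deg) - sin(42deg)*e12
Rotation angle theta = 2 * 42 = 84 degrees in the e12 plane (e1 -> e2).
The component perpendicular to the plane (e3) is invariant: v'_3 = v3 = 2.00
cos(84deg) = 0.1045, sin(84deg) = 0.9945
v'_1 = v1*cos(theta) - v2*sin(theta) = 4*0.1045 - 4*0.9945 = -3.56
v'_2 = v1*sin(theta) + v2*cos(theta) = 4*0.9945 + 4*0.1045 = 4.40
v' = -3.56*e1 + 4.40*e2 + 2.00*e3


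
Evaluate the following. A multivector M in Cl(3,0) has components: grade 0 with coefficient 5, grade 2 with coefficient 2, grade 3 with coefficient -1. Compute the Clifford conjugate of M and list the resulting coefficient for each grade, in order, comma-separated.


Clifford conjugate sign for grade k: (-1)^(k(k+1)/2)
Grade 0: (-1)^(0*1/2) = (-1)^0 = 1, coeff 5 -> 5
Grade 2: (-1)^(2*3/2) = (-1)^3 = -1, coeff 2 -> -2
Grade 3: (-1)^(3*4/2) = (-1)^6 = 1, coeff -1 -> -1
Conjugated coefficients: 5, -2, -1


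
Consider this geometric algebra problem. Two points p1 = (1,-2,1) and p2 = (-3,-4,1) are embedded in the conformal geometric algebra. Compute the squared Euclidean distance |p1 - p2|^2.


p1 - p2 = (4, 2, 0)
|p1 - p2|^2 = 4^2 + 2^2 + 0^2
= 16 + 4 + 0
= 20


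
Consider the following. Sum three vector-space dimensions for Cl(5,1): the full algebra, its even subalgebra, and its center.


n = 5 + 1 = 6
Total dim = 2^6 = 64
Even subalgebra dim = 2^5 = 32
n is even, so center dim = 1
Sum = 64 + 32 + 1 = 97


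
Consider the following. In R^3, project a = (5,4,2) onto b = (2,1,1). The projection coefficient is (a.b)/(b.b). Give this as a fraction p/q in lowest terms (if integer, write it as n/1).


Projection coefficient = (a . b) / (b . b)
a . b = 5*2 + 4*1 + 2*1
= 10 + 4 + 2 = 16
b . b = 2^2 + 1^2 + 1^2
= 4 + 1 + 1 = 6
Coefficient = 16/6
In lowest terms: 8/3


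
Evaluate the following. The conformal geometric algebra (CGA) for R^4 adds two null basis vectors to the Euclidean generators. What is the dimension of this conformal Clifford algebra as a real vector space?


The conformal model of R^4 uses Cl(5,1): the 4 Euclidean generators plus two extra orthogonal generators e+ (e+^2 = +1) and e- (e-^2 = -1), from which the null vectors e0, einf are built.
Number of generators m = 4 + 2 = 6.
dim Cl(p,q) = 2^m = 2^6 = 64


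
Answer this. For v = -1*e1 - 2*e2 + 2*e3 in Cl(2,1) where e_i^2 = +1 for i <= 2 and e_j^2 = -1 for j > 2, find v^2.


v^2 = sum of c_i^2 * e_i^2
Positive signature terms (e_i^2 = +1): (-1)^2 + (-2)^2 = 5
Negative signature terms (e_j^2 = -1): 2^2 = 4
v^2 = 5 - 4 = 1


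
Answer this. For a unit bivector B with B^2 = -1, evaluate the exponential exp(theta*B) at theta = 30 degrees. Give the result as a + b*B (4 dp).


For a unit bivector B with B^2 = -1, the exponential series gives
e^(theta*B) = cos(theta) + sin(theta)*B (the GA analogue of Euler's formula).
theta = 30 degrees = 0.523599 rad
cos(30 deg) = 0.8660
sin(30 deg) = 0.5000
exp(theta*B) = 0.8660 + 0.5000*B


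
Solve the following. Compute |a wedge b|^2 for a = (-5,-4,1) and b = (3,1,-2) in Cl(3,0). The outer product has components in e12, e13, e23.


a wedge b = (a1*b2 - a2*b1)*e12 + (a1*b3 - a3*b1)*e13 + (a2*b3 - a3*b2)*e23
e12 coeff: (-5)*1 - (-4)*3 = -5 - (-12) = 7
e13 coeff: (-5)*(-2) - 1*3 = 10 - 3 = 7
e23 coeff: (-4)*(-2) - 1*1 = 8 - 1 = 7
|a wedge b|^2 = 7^2 + 7^2 + 7^2
= 49 + 49 + 49
= 147


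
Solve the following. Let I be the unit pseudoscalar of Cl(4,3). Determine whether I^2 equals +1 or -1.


The pseudoscalar I = e1...e_n (product of all n generators) of Cl(p,q) satisfies I^2 = (-1)^(q + n(n-1)/2).
p = 4, q = 3, n = p + q = 7
n(n-1)/2 = 7 * 6 / 2 = 21
Exponent = q + n(n-1)/2 = 3 + 21 = 24
I^2 = (-1)^24 = +1


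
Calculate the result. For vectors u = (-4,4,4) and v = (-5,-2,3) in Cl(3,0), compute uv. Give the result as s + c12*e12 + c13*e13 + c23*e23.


In Cl(3,0): e_i^2 = 1, e_ie_j = -e_je_i for i != j.
Scalar part = u . v = (-4)*(-5) + 4*(-2) + 4*3
= 20 + (-8) + 12 = 24
e12 coeff = (-4)*(-2) - 4*(-5) = 8 - (-20) = 28
e13 coeff = (-4)*3 - 4*(-5) = -12 - (-20) = 8
e23 coeff = 4*3 - 4*(-2) = 12 - (-8) = 20
uv = 24 + 28*e12 + 8*e13 + 20*e23


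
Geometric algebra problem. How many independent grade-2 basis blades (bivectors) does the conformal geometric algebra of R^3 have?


The conformal model of R^3 uses Cl(4,1) with m = 3 + 2 = 5 generators.
Number of grade-2 blades = C(m, 2) = C(5, 2)
= 5*4/2 = 10


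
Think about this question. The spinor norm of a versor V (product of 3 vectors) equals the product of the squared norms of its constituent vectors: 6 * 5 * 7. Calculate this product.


Spinor norm N(V) = |v1|^2 * |v2|^2 * ... * |v3|^2
= 6 * 5 * 7
Running product: 6, 30, 210
N(V) = 210


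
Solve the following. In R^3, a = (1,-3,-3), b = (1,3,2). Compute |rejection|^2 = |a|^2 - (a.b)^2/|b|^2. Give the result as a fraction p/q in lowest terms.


|a|^2 = 1^2 + (-3)^2 + (-3)^2 = 19
|b|^2 = 1^2 + 3^2 + 2^2 = 14
a . b = 1*1 + (-3)*3 + (-3)*2 = -14
(a.b)^2 = (-14)^2 = 196
|rej|^2 = 19 - 196/14
= (266 - 196)/14
= 70/14
In lowest terms: 5/1


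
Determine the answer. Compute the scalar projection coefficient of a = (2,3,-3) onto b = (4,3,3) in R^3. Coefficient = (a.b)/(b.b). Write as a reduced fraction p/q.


Projection coefficient = (a . b) / (b . b)
a . b = 2*4 + 3*3 + (-3)*3
= 8 + 9 + (-9) = 8
b . b = 4^2 + 3^2 + 3^2
= 16 + 9 + 9 = 34
Coefficient = 8/34
In lowest terms: 4/17


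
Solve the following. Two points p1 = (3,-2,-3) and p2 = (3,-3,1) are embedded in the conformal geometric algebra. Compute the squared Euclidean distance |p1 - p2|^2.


p1 - p2 = (0, 1, -4)
|p1 - p2|^2 = 0^2 + 1^2 + (-4)^2
= 0 + 1 + 16
= 17


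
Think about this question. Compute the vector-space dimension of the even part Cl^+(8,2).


Even subalgebra dimension = 2^(n-1)
n = 8 + 2 = 10
2^(10 - 1) = 2^9 = 512
Verification: sum of C(10,k) for even k = 1 + 45 + 210 + 210 + 45 + 1 = 512
Result = 512


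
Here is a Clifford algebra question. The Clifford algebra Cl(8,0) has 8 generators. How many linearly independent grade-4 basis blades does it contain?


Number of grade-k basis blades in Cl(p,q) with n = p + q is C(n, k).
n = 8 + 0 = 8
C(8, 4) = 8! / (4! * 4!)
= 40320 / (24 * 24)
= 70


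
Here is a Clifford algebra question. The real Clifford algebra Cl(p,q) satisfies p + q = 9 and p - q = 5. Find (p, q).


We need p + q = 9 and p - q = 5.
Adding: 2p = 9 + 5 = 14, so p = 7.
Then q = 9 - 7 = 2.
(p, q) = (7, 2)


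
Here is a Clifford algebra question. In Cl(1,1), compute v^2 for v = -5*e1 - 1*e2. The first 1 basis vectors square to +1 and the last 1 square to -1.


v^2 = sum of c_i^2 * e_i^2
Positive signature terms (e_i^2 = +1): (-5)^2 = 25
Negative signature terms (e_j^2 = -1): (-1)^2 = 1
v^2 = 25 - 1 = 24


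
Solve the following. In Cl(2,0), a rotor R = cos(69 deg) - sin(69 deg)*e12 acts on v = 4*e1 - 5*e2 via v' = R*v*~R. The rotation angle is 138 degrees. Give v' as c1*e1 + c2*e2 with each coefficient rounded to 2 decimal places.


Rotor R = cos(69deg) - sin(69deg)*e12
Rotation angle theta = 2 * 69 = 138 degrees
v' = R*v*~R rotates v by theta.
cos(138deg) = -0.7431, sin(138deg) = 0.6691
v'_1 = 4*cos(138deg) - (-5)*sin(138deg)
= 4*(-0.7431) - (-5)*0.6691
= 0.37
v'_2 = 4*sin(138deg) + (-5)*cos(138deg)
= 4*0.6691 + (-5)*(-0.7431)
= 6.39
v' = 0.37*e1 + 6.39*e2


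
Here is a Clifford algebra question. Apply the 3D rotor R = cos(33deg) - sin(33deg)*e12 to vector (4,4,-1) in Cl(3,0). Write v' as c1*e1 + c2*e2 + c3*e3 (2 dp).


Rotor R = cos(33deg) - sin(33deg)*e12
Rotation angle theta = 2 * 33 = 66 degrees in the e12 plane (e1 -> e2).
The component perpendicular to the plane (e3) is invariant: v'_3 = v3 = -1.00
cos(66deg) = 0.4067, sin(66deg) = 0.9135
v'_1 = v1*cos(theta) - v2*sin(theta) = 4*0.4067 - 4*0.9135 = -2.03
v'_2 = v1*sin(theta) + v2*cos(theta) = 4*0.9135 + 4*0.4067 = 5.28
v' = -2.03*e1 + 5.28*e2 - 1.00*e3


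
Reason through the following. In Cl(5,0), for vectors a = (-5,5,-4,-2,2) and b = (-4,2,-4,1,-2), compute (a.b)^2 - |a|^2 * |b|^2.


a . b = (-5)*(-4) + 5*2 + (-4)*(-4) + (-2)*1 + 2*(-2)
= 20 + 10 + 16 + (-2) + (-4) = 40
|a|^2 = (-5)^2 + 5^2 + (-4)^2 + (-2)^2 + 2^2 = 74
|b|^2 = (-4)^2 + 2^2 + (-4)^2 + 1^2 + (-2)^2 = 41
(a.b)^2 = 40^2 = 1600
|a|^2 * |b|^2 = 74 * 41 = 3034
Result = 1600 - 3034 = -1434


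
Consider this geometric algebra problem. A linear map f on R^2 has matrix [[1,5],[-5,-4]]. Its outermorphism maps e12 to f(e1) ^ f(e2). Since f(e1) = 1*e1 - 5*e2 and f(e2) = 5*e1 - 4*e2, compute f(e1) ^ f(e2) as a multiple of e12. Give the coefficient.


The outermorphism of a linear map f sends e1^e2 to f(e1)^f(e2).
f(e1) = 1*e1 - 5*e2
f(e2) = 5*e1 - 4*e2
f(e1) ^ f(e2) = (1*e1 - 5*e2) ^ (5*e1 - 4*e2)
= 1*(-4)*e12 + (-5)*5*e21
= (-4 - (-25))*e12
= 21*e12
Coefficient = 21


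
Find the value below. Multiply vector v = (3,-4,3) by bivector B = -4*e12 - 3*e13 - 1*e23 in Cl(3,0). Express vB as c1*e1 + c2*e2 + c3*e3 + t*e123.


vB has grade-1 (vector) and grade-3 (trivector) parts: vB = (v _| B) + (v ^ B).
Vector part <vB>_1:
  e1: -v2*b12 - v3*b13 = -(-4)*(-4) - (3)*(-3) = -7
  e2: v1*b12 - v3*b23 = (3)*(-4) - (3)*(-1) = -9
  e3: v1*b13 + v2*b23 = (3)*(-3) + (-4)*(-1) = -5
Trivector part <vB>_3:
  e123: v1*b23 - v2*b13 + v3*b12 = (3)*(-1) - (-4)*(-3) + (3)*(-4) = -27
vB = -7*e1 - 9*e2 - 5*e3 - 27*e123


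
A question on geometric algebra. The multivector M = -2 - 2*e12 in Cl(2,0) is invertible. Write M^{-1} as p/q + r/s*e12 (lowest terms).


M = -2 - 2*e12, where e12^2 = -1.
Since M commutes with its reverse ~M = a - b*e12, M * ~M = a^2 - b^2*e12^2 = a^2 + b^2.
So M^{-1} = ~M / (a^2 + b^2) = (a - b*e12)/(a^2 + b^2).
a^2 + b^2 = 4 + 4 = 8
Scalar part = -2/8 = -1/4
Bivector coeff = 2/8 = 1/4
M^{-1} = -1/4 + 1/4*e12


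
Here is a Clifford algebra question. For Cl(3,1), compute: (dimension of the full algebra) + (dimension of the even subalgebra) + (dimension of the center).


n = 3 + 1 = 4
Total dim = 2^4 = 16
Even subalgebra dim = 2^3 = 8
n is even, so center dim = 1
Sum = 16 + 8 + 1 = 25


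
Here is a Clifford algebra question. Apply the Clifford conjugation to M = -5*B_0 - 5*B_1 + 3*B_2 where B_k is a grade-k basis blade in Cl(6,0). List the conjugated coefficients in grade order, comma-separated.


Clifford conjugate sign for grade k: (-1)^(k(k+1)/2)
Grade 0: (-1)^(0*1/2) = (-1)^0 = 1, coeff -5 -> -5
Grade 1: (-1)^(1*2/2) = (-1)^1 = -1, coeff -5 -> 5
Grade 2: (-1)^(2*3/2) = (-1)^3 = -1, coeff 3 -> -3
Conjugated coefficients: -5, 5, -3


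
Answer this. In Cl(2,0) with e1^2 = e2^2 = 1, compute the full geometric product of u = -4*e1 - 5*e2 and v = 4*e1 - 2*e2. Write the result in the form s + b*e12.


Expand: (-4*e1 - 5*e2)(4*e1 - 2*e2)
= (-4)*4*e1e1 + (-4)*(-2)*e1e2 + (-5)*4*e2e1 + (-5)*(-2)*e2e2
Using e1^2 = e2^2 = 1, e2e1 = -e1e2:
Scalar part s = (-4)*4 + (-5)*(-2) = -16 + 10 = -6
Bivector part b = (-4)*(-2) - (-5)*4 = 8 - (-20) = 28
uv = -6 + 28*e12


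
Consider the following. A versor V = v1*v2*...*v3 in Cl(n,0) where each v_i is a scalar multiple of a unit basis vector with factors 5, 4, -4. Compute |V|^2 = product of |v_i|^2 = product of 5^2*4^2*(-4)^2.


Each vector v_i has |v_i|^2 = s_i^2
Squared scales: 5^2 = 25, 4^2 = 16, (-4)^2 = 16
|V|^2 = 25 * 16 * 16
= 6400


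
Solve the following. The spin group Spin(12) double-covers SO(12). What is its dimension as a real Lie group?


Spin(n) double-covers SO(n); both have Lie algebra so(n) of dimension n(n-1)/2.
n = 12
n(n-1) = 12 * 11 = 132
dim Spin(12) = 132/2 = 66


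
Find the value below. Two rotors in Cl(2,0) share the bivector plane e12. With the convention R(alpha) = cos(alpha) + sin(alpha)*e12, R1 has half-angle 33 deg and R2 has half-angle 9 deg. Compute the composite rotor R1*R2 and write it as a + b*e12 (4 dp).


Same-plane rotors commute and their half-angles add:
R1*R2 = cos(a1 + a2) + sin(a1 + a2)*e12.
a1 + a2 = 33 + 9 = 42 deg
cos(42 deg) = 0.7431
sin(42 deg) = 0.6691
R1*R2 = 0.7431 + 0.6691*e12


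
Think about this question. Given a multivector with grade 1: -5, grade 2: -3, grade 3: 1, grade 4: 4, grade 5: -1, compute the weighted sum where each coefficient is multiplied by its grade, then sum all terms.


Grade-weighted sum = sum of grade_k * coefficient_k
1*(-5) = -5
2*(-3) = -6
3*1 = 3
4*4 = 16
5*(-1) = -5
Total = -5 + (-6) + 3 + 16 + (-5) = 3


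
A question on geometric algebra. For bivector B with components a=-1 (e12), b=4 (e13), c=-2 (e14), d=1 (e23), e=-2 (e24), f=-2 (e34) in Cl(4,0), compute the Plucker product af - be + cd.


Plucker relation: af - be + cd
a*f = (-1)*(-2) = 2
b*e = 4*(-2) = -8
c*d = (-2)*1 = -2
af - be + cd = 2 - (-8) + (-2)
= 8


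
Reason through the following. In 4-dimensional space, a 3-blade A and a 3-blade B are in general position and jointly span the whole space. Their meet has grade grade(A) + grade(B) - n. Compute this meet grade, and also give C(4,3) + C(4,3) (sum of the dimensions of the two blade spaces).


Meet grade = grade(A) + grade(B) - n
= 3 + 3 - 4 = 2
C(4,3) = 4
C(4,3) = 4
dim_A + dim_B = 4 + 4 = 8


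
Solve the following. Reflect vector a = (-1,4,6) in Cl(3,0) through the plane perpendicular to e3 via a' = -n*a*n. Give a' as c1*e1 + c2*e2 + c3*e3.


Reflection formula: a' = -n*a*n, with n = e3 (unit vector, n^2 = 1).
For reflection through hyperplane perp to e3:
The component along e3 flips sign, others stay.
a = (-1, 4, 6)
a' = (-1, 4, -6)
a' = -1*e1 + 4*e2 - 6*e3


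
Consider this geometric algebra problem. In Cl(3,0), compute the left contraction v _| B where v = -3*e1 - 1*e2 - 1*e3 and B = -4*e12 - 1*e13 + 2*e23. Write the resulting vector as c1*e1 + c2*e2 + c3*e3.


Left contraction v _| B = <vB>_1 (grade-1 part of the geometric product vB).
Using e1_|e12 = e2, e2_|e12 = -e1, e1_|e13 = e3, e3_|e13 = -e1, e2_|e23 = e3, e3_|e23 = -e2:
e1 coeff: -v2*b12 - v3*b13 = -(-1)*(-4) - (-1)*(-1) = -5
e2 coeff: v1*b12 - v3*b23 = (-3)*(-4) - (-1)*(2) = 14
e3 coeff: v1*b13 + v2*b23 = (-3)*(-1) + (-1)*(2) = 1
v _| B = -5*e1 + 14*e2 + 1*e3


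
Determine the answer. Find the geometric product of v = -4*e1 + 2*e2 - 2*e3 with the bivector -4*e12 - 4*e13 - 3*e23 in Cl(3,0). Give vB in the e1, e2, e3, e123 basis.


vB has grade-1 (vector) and grade-3 (trivector) parts: vB = (v _| B) + (v ^ B).
Vector part <vB>_1:
  e1: -v2*b12 - v3*b13 = -(2)*(-4) - (-2)*(-4) = 0
  e2: v1*b12 - v3*b23 = (-4)*(-4) - (-2)*(-3) = 10
  e3: v1*b13 + v2*b23 = (-4)*(-4) + (2)*(-3) = 10
Trivector part <vB>_3:
  e123: v1*b23 - v2*b13 + v3*b12 = (-4)*(-3) - (2)*(-4) + (-2)*(-4) = 28
vB = 0*e1 + 10*e2 + 10*e3 + 28*e123


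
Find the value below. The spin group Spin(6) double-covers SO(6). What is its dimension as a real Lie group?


Spin(n) double-covers SO(n); both have Lie algebra so(n) of dimension n(n-1)/2.
n = 6
n(n-1) = 6 * 5 = 30
dim Spin(6) = 30/2 = 15


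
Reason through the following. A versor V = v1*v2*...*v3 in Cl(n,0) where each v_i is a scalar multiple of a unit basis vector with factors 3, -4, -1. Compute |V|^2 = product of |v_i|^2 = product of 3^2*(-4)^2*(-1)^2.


Each vector v_i has |v_i|^2 = s_i^2
Squared scales: 3^2 = 9, (-4)^2 = 16, (-1)^2 = 1
|V|^2 = 9 * 16 * 1
= 144


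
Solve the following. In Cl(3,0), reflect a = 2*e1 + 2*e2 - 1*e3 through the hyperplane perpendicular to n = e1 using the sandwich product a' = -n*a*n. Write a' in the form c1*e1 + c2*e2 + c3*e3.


Reflection formula: a' = -n*a*n, with n = e1 (unit vector, n^2 = 1).
For reflection through hyperplane perp to e1:
The component along e1 flips sign, others stay.
a = (2, 2, -1)
a' = (-2, 2, -1)
a' = -2*e1 + 2*e2 - 1*e3


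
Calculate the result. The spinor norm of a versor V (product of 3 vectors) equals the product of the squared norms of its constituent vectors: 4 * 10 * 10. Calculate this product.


Spinor norm N(V) = |v1|^2 * |v2|^2 * ... * |v3|^2
= 4 * 10 * 10
Running product: 4, 40, 400
N(V) = 400


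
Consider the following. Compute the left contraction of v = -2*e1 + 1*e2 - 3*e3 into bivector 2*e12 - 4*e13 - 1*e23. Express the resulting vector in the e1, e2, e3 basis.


Left contraction v _| B = <vB>_1 (grade-1 part of the geometric product vB).
Using e1_|e12 = e2, e2_|e12 = -e1, e1_|e13 = e3, e3_|e13 = -e1, e2_|e23 = e3, e3_|e23 = -e2:
e1 coeff: -v2*b12 - v3*b13 = -(1)*(2) - (-3)*(-4) = -14
e2 coeff: v1*b12 - v3*b23 = (-2)*(2) - (-3)*(-1) = -7
e3 coeff: v1*b13 + v2*b23 = (-2)*(-4) + (1)*(-1) = 7
v _| B = -14*e1 - 7*e2 + 7*e3


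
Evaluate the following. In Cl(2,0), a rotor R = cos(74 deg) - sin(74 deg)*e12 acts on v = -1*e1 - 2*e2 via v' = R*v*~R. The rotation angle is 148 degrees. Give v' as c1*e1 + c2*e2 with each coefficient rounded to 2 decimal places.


Rotor R = cos(74deg) - sin(74deg)*e12
Rotation angle theta = 2 * 74 = 148 degrees
v' = R*v*~R rotates v by theta.
cos(148deg) = -0.8480, sin(148deg) = 0.5299
v'_1 = -1*cos(148deg) - (-2)*sin(148deg)
= -1*(-0.8480) - (-2)*0.5299
= 1.91
v'_2 = -1*sin(148deg) + (-2)*cos(148deg)
= -1*0.5299 + (-2)*(-0.8480)
= 1.17
v' = 1.91*e1 + 1.17*e2


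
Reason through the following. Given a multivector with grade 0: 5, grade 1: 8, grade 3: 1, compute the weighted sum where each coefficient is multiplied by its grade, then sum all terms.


Grade-weighted sum = sum of grade_k * coefficient_k
0*5 = 0
1*8 = 8
3*1 = 3
Total = 0 + 8 + 3 = 11


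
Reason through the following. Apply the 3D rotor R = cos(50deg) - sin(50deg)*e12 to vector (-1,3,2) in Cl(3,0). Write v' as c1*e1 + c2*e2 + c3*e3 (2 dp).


Rotor R = cos(50deg) - sin(50deg)*e12
Rotation angle theta = 2 * 50 = 100 degrees in the e12 plane (e1 -> e2).
The component perpendicular to the plane (e3) is invariant: v'_3 = v3 = 2.00
cos(100deg) = -0.1736, sin(100deg) = 0.9848
v'_1 = v1*cos(theta) - v2*sin(theta) = -1*(-0.1736) - 3*0.9848 = -2.78
v'_2 = v1*sin(theta) + v2*cos(theta) = -1*0.9848 + 3*(-0.1736) = -1.51
v' = -2.78*e1 - 1.51*e2 + 2.00*e3


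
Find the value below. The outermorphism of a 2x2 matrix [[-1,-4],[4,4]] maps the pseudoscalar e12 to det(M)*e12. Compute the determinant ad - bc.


The outermorphism of a linear map f sends e1^e2 to f(e1)^f(e2).
f(e1) = -1*e1 + 4*e2
f(e2) = -4*e1 + 4*e2
f(e1) ^ f(e2) = (-1*e1 + 4*e2) ^ (-4*e1 + 4*e2)
= (-1)*4*e12 + 4*(-4)*e21
= (-4 - (-16))*e12
= 12*e12
Coefficient = 12


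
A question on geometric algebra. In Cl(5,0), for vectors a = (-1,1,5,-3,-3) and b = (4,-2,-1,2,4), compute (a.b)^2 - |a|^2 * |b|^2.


a . b = (-1)*4 + 1*(-2) + 5*(-1) + (-3)*2 + (-3)*4
= -4 + (-2) + (-5) + (-6) + (-12) = -29
|a|^2 = (-1)^2 + 1^2 + 5^2 + (-3)^2 + (-3)^2 = 45
|b|^2 = 4^2 + (-2)^2 + (-1)^2 + 2^2 + 4^2 = 41
(a.b)^2 = (-29)^2 = 841
|a|^2 * |b|^2 = 45 * 41 = 1845
Result = 841 - 1845 = -1004


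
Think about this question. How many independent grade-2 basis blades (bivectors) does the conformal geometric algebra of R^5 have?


The conformal model of R^5 uses Cl(6,1) with m = 5 + 2 = 7 generators.
Number of grade-2 blades = C(m, 2) = C(7, 2)
= 7*6/2 = 21


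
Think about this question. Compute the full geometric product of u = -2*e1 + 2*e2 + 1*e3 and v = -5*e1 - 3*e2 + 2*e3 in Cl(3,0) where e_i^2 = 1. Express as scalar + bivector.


In Cl(3,0): e_i^2 = 1, e_ie_j = -e_je_i for i != j.
Scalar part = u . v = (-2)*(-5) + 2*(-3) + 1*2
= 10 + (-6) + 2 = 6
e12 coeff = (-2)*(-3) - 2*(-5) = 6 - (-10) = 16
e13 coeff = (-2)*2 - 1*(-5) = -4 - (-5) = 1
e23 coeff = 2*2 - 1*(-3) = 4 - (-3) = 7
uv = 6 + 16*e12 + 1*e13 + 7*e23


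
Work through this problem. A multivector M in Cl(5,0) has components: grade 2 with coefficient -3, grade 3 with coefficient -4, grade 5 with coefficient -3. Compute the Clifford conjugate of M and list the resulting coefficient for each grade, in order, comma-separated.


Clifford conjugate sign for grade k: (-1)^(k(k+1)/2)
Grade 2: (-1)^(2*3/2) = (-1)^3 = -1, coeff -3 -> 3
Grade 3: (-1)^(3*4/2) = (-1)^6 = 1, coeff -4 -> -4
Grade 5: (-1)^(5*6/2) = (-1)^15 = -1, coeff -3 -> 3
Conjugated coefficients: 3, -4, 3


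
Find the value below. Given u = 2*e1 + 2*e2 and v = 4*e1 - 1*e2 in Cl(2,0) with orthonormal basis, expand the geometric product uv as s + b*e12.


Expand: (2*e1 + 2*e2)(4*e1 - 1*e2)
= 2*4*e1e1 + 2*(-1)*e1e2 + 2*4*e2e1 + 2*(-1)*e2e2
Using e1^2 = e2^2 = 1, e2e1 = -e1e2:
Scalar part s = 2*4 + 2*(-1) = 8 + (-2) = 6
Bivector part b = 2*(-1) - 2*4 = -2 - 8 = -10
uv = 6 - 10*e12


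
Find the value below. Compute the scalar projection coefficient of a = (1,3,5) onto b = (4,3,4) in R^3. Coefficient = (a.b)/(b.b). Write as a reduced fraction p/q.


Projection coefficient = (a . b) / (b . b)
a . b = 1*4 + 3*3 + 5*4
= 4 + 9 + 20 = 33
b . b = 4^2 + 3^2 + 4^2
= 16 + 9 + 16 = 41
Coefficient = 33/41
In lowest terms: 33/41


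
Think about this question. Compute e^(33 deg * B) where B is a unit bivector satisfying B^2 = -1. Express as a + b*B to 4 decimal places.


For a unit bivector B with B^2 = -1, the exponential series gives
e^(theta*B) = cos(theta) + sin(theta)*B (the GA analogue of Euler's formula).
theta = 33 degrees = 0.575959 rad
cos(33 deg) = 0.8387
sin(33 deg) = 0.5446
exp(theta*B) = 0.8387 + 0.5446*B


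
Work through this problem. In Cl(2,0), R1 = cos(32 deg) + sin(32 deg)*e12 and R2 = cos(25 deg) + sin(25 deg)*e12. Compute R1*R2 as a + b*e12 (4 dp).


Same-plane rotors commute and their half-angles add:
R1*R2 = cos(a1 + a2) + sin(a1 + a2)*e12.
a1 + a2 = 32 + 25 = 57 deg
cos(57 deg) = 0.5446
sin(57 deg) = 0.8387
R1*R2 = 0.5446 + 0.8387*e12


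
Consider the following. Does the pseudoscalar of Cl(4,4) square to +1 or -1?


The pseudoscalar I = e1...e_n (product of all n generators) of Cl(p,q) satisfies I^2 = (-1)^(q + n(n-1)/2).
p = 4, q = 4, n = p + q = 8
n(n-1)/2 = 8 * 7 / 2 = 28
Exponent = q + n(n-1)/2 = 4 + 28 = 32
I^2 = (-1)^32 = +1


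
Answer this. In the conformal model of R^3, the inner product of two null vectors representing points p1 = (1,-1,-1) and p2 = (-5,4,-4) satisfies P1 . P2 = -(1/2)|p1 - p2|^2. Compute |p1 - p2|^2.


p1 - p2 = (6, -5, 3)
|p1 - p2|^2 = 6^2 + (-5)^2 + 3^2
= 36 + 25 + 9
= 70


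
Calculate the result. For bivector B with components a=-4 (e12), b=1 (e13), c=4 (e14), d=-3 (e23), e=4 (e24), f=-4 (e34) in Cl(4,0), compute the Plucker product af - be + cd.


Plucker relation: af - be + cd
a*f = (-4)*(-4) = 16
b*e = 1*4 = 4
c*d = 4*(-3) = -12
af - be + cd = 16 - 4 + (-12)
= 0


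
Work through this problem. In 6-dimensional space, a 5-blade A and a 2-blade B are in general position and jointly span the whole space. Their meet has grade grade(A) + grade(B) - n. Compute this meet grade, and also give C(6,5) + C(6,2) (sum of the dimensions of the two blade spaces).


Meet grade = grade(A) + grade(B) - n
= 5 + 2 - 6 = 1
C(6,5) = 6
C(6,2) = 15
dim_A + dim_B = 6 + 15 = 21


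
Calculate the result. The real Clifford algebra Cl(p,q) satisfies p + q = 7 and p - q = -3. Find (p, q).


We need p + q = 7 and p - q = -3.
Adding: 2p = 7 + (-3) = 4, so p = 2.
Then q = 7 - 2 = 5.
(p, q) = (2, 5)


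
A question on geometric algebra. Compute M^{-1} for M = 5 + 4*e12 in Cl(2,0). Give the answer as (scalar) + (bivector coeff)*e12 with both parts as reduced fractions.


M = 5 + 4*e12, where e12^2 = -1.
Since M commutes with its reverse ~M = a - b*e12, M * ~M = a^2 - b^2*e12^2 = a^2 + b^2.
So M^{-1} = ~M / (a^2 + b^2) = (a - b*e12)/(a^2 + b^2).
a^2 + b^2 = 25 + 16 = 41
Scalar part = 5/41 = 5/41
Bivector coeff = -4/41 = -4/41
M^{-1} = 5/41 - 4/41*e12


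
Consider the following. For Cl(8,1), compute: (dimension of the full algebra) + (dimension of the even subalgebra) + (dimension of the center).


n = 8 + 1 = 9
Total dim = 2^9 = 512
Even subalgebra dim = 2^8 = 256
n is odd, so center dim = 2
Sum = 512 + 256 + 2 = 770


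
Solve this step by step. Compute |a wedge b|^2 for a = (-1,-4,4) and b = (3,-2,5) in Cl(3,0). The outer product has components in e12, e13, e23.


a wedge b = (a1*b2 - a2*b1)*e12 + (a1*b3 - a3*b1)*e13 + (a2*b3 - a3*b2)*e23
e12 coeff: (-1)*(-2) - (-4)*3 = 2 - (-12) = 14
e13 coeff: (-1)*5 - 4*3 = -5 - 12 = -17
e23 coeff: (-4)*5 - 4*(-2) = -20 - (-8) = -12
|a wedge b|^2 = 14^2 + (-17)^2 + (-12)^2
= 196 + 289 + 144
= 629


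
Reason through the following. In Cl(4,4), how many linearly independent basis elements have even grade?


Even subalgebra dimension = 2^(n-1)
n = 4 + 4 = 8
2^(8 - 1) = 2^7 = 128
Verification: sum of C(8,k) for even k = 1 + 28 + 70 + 28 + 1 = 128
Result = 128


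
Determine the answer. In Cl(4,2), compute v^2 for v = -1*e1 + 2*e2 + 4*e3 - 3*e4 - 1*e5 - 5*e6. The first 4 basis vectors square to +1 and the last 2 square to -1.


v^2 = sum of c_i^2 * e_i^2
Positive signature terms (e_i^2 = +1): (-1)^2 + 2^2 + 4^2 + (-3)^2 = 30
Negative signature terms (e_j^2 = -1): (-1)^2 + (-5)^2 = 26
v^2 = 30 - 26 = 4


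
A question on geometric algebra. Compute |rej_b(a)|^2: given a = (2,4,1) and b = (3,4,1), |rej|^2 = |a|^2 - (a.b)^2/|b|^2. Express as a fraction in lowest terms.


|a|^2 = 2^2 + 4^2 + 1^2 = 21
|b|^2 = 3^2 + 4^2 + 1^2 = 26
a . b = 2*3 + 4*4 + 1*1 = 23
(a.b)^2 = 23^2 = 529
|rej|^2 = 21 - 529/26
= (546 - 529)/26
= 17/26
In lowest terms: 17/26


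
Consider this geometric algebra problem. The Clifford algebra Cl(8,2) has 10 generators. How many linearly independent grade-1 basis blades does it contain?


Number of grade-k basis blades in Cl(p,q) with n = p + q is C(n, k).
n = 8 + 2 = 10
C(10, 1) = 10! / (1! * 9!)
= 3628800 / (1 * 362880)
= 10


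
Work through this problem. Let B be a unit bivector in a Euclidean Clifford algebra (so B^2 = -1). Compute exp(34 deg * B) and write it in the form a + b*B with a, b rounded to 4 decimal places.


For a unit bivector B with B^2 = -1, the exponential series gives
e^(theta*B) = cos(theta) + sin(theta)*B (the GA analogue of Euler's formula).
theta = 34 degrees = 0.593412 rad
cos(34 deg) = 0.8290
sin(34 deg) = 0.5592
exp(theta*B) = 0.8290 + 0.5592*B


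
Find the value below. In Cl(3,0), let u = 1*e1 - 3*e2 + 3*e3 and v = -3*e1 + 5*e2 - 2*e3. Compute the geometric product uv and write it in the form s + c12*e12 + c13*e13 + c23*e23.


In Cl(3,0): e_i^2 = 1, e_ie_j = -e_je_i for i != j.
Scalar part = u . v = 1*(-3) + (-3)*5 + 3*(-2)
= -3 + (-15) + (-6) = -24
e12 coeff = 1*5 - (-3)*(-3) = 5 - 9 = -4
e13 coeff = 1*(-2) - 3*(-3) = -2 - (-9) = 7
e23 coeff = (-3)*(-2) - 3*5 = 6 - 15 = -9
uv = -24 - 4*e12 + 7*e13 - 9*e23


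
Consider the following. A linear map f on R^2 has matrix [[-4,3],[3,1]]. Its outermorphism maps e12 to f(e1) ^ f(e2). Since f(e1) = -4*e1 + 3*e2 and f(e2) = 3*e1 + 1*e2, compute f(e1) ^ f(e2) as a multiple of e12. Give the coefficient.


The outermorphism of a linear map f sends e1^e2 to f(e1)^f(e2).
f(e1) = -4*e1 + 3*e2
f(e2) = 3*e1 + 1*e2
f(e1) ^ f(e2) = (-4*e1 + 3*e2) ^ (3*e1 + 1*e2)
= (-4)*1*e12 + 3*3*e21
= (-4 - 9)*e12
= -13*e12
Coefficient = -13


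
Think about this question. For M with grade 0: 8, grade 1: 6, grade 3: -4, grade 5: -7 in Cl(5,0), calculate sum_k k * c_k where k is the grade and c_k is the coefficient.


Grade-weighted sum = sum of grade_k * coefficient_k
0*8 = 0
1*6 = 6
3*(-4) = -12
5*(-7) = -35
Total = 0 + 6 + (-12) + (-35) = -41


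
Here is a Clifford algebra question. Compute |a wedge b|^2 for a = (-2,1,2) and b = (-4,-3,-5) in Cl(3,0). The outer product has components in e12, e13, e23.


a wedge b = (a1*b2 - a2*b1)*e12 + (a1*b3 - a3*b1)*e13 + (a2*b3 - a3*b2)*e23
e12 coeff: (-2)*(-3) - 1*(-4) = 6 - (-4) = 10
e13 coeff: (-2)*(-5) - 2*(-4) = 10 - (-8) = 18
e23 coeff: 1*(-5) - 2*(-3) = -5 - (-6) = 1
|a wedge b|^2 = 10^2 + 18^2 + 1^2
= 100 + 324 + 1
= 425


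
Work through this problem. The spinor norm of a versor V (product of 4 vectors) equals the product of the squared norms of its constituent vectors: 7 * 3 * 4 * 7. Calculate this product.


Spinor norm N(V) = |v1|^2 * |v2|^2 * ... * |v4|^2
= 7 * 3 * 4 * 7
Running product: 7, 21, 84, 588
N(V) = 588
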